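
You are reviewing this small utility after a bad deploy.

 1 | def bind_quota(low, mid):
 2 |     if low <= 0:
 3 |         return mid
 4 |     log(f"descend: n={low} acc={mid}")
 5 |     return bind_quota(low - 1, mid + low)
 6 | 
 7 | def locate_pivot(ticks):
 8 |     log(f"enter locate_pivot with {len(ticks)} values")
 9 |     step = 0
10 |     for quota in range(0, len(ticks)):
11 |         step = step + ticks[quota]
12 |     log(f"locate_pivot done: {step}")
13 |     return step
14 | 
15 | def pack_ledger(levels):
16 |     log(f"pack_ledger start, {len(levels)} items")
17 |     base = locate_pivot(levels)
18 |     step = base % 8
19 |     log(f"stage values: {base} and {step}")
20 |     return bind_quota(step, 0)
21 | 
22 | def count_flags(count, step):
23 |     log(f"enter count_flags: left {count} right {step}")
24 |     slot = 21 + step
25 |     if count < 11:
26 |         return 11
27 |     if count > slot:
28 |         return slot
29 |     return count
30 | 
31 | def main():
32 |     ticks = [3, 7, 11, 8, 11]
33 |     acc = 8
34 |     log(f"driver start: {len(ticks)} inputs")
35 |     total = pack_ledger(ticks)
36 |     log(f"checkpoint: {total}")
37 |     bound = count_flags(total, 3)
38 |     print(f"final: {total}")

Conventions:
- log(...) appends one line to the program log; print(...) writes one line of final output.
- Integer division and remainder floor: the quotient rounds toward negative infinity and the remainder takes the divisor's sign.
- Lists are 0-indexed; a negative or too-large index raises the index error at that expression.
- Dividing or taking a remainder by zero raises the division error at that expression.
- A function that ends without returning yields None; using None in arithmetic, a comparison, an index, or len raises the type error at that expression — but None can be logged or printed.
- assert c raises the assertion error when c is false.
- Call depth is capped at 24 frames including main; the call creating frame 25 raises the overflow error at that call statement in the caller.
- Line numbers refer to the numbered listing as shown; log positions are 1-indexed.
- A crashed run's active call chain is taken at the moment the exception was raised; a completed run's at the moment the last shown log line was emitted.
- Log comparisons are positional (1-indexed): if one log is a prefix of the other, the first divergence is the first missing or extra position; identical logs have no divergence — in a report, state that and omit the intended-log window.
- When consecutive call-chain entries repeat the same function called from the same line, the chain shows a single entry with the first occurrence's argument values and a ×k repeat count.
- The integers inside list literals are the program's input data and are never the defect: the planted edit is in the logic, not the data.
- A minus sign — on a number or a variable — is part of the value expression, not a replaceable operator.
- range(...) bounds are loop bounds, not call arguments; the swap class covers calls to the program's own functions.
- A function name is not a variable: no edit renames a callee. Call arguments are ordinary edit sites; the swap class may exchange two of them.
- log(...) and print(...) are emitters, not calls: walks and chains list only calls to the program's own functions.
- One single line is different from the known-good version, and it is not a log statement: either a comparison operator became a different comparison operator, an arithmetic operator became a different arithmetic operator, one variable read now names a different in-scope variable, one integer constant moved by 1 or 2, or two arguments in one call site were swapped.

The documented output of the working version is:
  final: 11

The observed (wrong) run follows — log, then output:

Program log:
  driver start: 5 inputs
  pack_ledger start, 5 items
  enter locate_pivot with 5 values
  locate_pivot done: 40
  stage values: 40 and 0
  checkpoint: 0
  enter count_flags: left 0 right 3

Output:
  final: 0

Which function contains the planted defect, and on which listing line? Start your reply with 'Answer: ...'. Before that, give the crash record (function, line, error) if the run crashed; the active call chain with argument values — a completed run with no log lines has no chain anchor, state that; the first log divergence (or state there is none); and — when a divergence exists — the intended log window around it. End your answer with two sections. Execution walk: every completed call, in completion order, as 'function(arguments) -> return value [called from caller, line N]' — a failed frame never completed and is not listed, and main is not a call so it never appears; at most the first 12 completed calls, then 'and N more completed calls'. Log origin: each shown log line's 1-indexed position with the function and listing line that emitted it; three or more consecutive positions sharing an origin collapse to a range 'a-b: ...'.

Answer: the defect is in main at line 38.
Key fact: Log streams are identical — the defect surfaces only in the printed output.
Call chain: main -> count_flags(0, 3) (called at line 37).
First divergence: none (the log streams are identical).
Execution walk:
  locate_pivot([3, 7, 11, 8, 11]) -> 40  [called from pack_ledger, line 17]
  bind_quota(0, 0) -> 0  [called from pack_ledger, line 20]
  pack_ledger([3, 7, 11, 8, 11]) -> 0  [called from main, line 35]
  count_flags(0, 3) -> 11  [called from main, line 37]
Log line origins:
  1: emitted by main (line 34)
  2: emitted by pack_ledger (line 16)
  3: emitted by locate_pivot (line 8)
  4: emitted by locate_pivot (line 12)
  5: emitted by pack_ledger (line 19)
  6: emitted by main (line 36)
  7: emitted by count_flags (line 23)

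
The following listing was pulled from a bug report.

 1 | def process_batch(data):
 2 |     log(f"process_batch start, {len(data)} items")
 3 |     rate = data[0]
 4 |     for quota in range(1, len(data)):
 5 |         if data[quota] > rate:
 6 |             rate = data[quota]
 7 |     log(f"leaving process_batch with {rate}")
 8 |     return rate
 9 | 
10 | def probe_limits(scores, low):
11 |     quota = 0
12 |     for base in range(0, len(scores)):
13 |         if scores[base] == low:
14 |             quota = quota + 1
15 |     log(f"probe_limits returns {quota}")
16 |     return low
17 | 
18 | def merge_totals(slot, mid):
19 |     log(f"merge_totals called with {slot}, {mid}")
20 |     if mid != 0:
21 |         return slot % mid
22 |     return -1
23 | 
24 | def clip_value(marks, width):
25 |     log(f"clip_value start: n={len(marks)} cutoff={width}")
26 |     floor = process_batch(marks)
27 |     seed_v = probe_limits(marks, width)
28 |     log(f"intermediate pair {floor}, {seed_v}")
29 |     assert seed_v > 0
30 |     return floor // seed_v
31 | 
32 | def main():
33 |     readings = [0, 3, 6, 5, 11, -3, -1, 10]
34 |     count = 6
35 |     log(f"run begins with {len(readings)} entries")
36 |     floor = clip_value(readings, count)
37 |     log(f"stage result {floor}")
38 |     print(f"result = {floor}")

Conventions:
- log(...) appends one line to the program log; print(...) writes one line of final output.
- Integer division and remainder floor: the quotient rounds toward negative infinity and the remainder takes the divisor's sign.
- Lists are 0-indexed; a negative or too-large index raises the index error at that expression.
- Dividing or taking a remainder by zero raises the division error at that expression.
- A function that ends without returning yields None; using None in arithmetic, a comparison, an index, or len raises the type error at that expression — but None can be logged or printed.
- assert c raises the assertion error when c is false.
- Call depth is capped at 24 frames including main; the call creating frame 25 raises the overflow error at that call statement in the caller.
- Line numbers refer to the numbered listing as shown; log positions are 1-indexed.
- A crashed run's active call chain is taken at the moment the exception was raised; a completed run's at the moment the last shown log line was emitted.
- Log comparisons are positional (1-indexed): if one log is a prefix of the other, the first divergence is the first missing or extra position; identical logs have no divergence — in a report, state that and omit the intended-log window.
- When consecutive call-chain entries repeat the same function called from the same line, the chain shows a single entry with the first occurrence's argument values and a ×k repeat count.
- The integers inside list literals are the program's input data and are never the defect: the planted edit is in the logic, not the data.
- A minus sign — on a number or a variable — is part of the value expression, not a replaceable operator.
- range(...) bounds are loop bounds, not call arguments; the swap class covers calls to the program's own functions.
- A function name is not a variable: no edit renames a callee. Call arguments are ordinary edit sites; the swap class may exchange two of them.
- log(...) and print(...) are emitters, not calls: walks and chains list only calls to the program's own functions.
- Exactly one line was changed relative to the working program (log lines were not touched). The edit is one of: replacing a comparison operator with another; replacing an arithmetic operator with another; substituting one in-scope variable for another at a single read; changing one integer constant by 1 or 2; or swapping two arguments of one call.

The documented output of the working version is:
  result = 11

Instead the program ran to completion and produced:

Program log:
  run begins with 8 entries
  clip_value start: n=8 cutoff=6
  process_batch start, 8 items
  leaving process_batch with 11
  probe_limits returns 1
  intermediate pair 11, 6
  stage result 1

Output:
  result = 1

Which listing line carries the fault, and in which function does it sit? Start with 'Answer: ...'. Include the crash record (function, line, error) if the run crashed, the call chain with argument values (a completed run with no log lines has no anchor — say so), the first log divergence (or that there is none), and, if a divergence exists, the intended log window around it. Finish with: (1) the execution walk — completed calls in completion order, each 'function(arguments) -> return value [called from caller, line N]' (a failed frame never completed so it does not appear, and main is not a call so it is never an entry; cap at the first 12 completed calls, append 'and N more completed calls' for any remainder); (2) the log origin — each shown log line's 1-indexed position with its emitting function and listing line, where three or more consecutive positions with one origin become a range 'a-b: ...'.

Answer: the defect is in probe_limits at line 16.
Key fact: At log position 6 the runs split — shown 'intermediate pair 11, 6', but the working version logs 'intermediate pair 11, 1'.
Call chain: main.
First divergence: position 6 — shown 'intermediate pair 11, 6', intended 'intermediate pair 11, 1'.
Intended log window:
  4: leaving process_batch with 11
  5: probe_limits returns 1
  6: intermediate pair 11, 1
  7: stage result 11
Execution walk:
  process_batch([0, 3, 6, 5, 11, -3, -1, 10]) -> 11  [called from clip_value, line 26]
  probe_limits([0, 3, 6, 5, 11, -3, -1, 10], 6) -> 6  [called from clip_value, line 27]
  clip_value([0, 3, 6, 5, 11, -3, -1, 10], 6) -> 1  [called from main, line 36]
Origin of each log line:
  1 — main, line 35
  2 — clip_value, line 25
  3 — process_batch, line 2
  4 — process_batch, line 7
  5 — probe_limits, line 15
  6 — clip_value, line 28
  7 — main, line 37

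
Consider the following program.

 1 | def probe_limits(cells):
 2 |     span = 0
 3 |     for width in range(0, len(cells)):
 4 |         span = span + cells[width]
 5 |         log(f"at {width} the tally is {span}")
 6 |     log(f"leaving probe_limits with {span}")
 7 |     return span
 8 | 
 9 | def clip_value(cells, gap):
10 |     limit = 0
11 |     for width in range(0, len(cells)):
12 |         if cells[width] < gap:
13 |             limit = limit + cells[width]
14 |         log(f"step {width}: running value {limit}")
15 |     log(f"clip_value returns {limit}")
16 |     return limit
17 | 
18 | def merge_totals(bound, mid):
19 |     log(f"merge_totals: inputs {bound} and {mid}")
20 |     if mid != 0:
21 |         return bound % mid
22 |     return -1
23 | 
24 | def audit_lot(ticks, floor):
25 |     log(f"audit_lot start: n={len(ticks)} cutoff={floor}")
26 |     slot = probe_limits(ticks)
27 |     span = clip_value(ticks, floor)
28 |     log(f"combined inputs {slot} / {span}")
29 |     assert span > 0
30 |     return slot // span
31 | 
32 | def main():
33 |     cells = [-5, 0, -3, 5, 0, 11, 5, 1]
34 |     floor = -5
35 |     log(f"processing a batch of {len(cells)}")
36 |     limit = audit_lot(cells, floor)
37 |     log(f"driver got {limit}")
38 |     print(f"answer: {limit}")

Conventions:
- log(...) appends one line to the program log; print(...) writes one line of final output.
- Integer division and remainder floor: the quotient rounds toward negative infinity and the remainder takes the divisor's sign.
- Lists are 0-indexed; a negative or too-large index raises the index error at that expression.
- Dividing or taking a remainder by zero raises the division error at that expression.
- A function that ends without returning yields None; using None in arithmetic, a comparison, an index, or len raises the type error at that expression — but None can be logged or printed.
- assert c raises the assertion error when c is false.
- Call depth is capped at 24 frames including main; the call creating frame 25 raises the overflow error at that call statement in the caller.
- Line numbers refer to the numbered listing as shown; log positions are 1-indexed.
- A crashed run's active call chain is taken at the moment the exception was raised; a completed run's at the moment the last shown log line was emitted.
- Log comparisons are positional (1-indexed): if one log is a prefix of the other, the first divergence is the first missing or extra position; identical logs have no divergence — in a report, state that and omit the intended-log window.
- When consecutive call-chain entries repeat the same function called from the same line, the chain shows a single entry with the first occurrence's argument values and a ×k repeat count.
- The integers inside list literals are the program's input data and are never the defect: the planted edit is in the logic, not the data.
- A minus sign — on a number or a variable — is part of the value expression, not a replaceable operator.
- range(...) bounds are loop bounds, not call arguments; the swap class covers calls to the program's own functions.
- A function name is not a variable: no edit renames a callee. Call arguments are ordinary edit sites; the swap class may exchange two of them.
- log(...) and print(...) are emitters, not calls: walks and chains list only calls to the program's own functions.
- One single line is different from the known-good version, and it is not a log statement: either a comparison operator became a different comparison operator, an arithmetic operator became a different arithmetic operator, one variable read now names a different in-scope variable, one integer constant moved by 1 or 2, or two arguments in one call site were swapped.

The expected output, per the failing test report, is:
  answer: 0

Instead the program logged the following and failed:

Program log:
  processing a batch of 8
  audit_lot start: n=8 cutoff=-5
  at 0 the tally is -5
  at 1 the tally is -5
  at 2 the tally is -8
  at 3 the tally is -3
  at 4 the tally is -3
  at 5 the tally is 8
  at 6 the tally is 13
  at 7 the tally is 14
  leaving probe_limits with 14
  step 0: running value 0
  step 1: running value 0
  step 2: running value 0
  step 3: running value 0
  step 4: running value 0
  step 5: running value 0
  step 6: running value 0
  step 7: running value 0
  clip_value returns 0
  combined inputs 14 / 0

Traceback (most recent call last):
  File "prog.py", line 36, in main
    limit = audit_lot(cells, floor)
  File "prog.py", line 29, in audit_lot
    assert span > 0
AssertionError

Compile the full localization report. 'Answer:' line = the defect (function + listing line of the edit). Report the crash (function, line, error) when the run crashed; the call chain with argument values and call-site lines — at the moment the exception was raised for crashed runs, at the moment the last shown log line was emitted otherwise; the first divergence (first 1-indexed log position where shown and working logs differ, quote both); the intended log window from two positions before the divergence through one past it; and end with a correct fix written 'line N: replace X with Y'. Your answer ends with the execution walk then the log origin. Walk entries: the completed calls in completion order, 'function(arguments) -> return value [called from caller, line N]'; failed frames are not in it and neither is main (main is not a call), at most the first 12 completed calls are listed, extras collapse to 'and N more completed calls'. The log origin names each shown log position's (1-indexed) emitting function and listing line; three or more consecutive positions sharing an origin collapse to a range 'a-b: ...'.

Answer: the defect is in clip_value at line 12.
Key fact: The log first diverges at position 14: the faulty run prints 'step 2: running value 0' where the working version prints 'step 2: running value -3'.
Crash: audit_lot, line 29, AssertionError.
Call chain: main -> audit_lot([-5, 0, -3, 5, 0, 11, 5, 1], -5) (called at line 36).
First divergence: position 14; shown 'step 2: running value 0' vs intended 'step 2: running value -3'.
Intended log window:
  12: step 0: running value 0
  13: step 1: running value 0
  14: step 2: running value -3
  15: step 3: running value 2
Execution walk:
  probe_limits([-5, 0, -3, 5, 0, 11, 5, 1]) -> 14  [called from audit_lot, line 26]
  clip_value([-5, 0, -3, 5, 0, 11, 5, 1], -5) -> 0  [called from audit_lot, line 27]
Log line origins:
  1: emitted by main (line 35)
  2: emitted by audit_lot (line 25)
  3-10: emitted by probe_limits (line 5)
  11: emitted by probe_limits (line 6)
  12-19: emitted by clip_value (line 14)
  20: emitted by clip_value (line 15)
  21: emitted by audit_lot (line 28)
A correct fix: line 12: replace `<` with `>`.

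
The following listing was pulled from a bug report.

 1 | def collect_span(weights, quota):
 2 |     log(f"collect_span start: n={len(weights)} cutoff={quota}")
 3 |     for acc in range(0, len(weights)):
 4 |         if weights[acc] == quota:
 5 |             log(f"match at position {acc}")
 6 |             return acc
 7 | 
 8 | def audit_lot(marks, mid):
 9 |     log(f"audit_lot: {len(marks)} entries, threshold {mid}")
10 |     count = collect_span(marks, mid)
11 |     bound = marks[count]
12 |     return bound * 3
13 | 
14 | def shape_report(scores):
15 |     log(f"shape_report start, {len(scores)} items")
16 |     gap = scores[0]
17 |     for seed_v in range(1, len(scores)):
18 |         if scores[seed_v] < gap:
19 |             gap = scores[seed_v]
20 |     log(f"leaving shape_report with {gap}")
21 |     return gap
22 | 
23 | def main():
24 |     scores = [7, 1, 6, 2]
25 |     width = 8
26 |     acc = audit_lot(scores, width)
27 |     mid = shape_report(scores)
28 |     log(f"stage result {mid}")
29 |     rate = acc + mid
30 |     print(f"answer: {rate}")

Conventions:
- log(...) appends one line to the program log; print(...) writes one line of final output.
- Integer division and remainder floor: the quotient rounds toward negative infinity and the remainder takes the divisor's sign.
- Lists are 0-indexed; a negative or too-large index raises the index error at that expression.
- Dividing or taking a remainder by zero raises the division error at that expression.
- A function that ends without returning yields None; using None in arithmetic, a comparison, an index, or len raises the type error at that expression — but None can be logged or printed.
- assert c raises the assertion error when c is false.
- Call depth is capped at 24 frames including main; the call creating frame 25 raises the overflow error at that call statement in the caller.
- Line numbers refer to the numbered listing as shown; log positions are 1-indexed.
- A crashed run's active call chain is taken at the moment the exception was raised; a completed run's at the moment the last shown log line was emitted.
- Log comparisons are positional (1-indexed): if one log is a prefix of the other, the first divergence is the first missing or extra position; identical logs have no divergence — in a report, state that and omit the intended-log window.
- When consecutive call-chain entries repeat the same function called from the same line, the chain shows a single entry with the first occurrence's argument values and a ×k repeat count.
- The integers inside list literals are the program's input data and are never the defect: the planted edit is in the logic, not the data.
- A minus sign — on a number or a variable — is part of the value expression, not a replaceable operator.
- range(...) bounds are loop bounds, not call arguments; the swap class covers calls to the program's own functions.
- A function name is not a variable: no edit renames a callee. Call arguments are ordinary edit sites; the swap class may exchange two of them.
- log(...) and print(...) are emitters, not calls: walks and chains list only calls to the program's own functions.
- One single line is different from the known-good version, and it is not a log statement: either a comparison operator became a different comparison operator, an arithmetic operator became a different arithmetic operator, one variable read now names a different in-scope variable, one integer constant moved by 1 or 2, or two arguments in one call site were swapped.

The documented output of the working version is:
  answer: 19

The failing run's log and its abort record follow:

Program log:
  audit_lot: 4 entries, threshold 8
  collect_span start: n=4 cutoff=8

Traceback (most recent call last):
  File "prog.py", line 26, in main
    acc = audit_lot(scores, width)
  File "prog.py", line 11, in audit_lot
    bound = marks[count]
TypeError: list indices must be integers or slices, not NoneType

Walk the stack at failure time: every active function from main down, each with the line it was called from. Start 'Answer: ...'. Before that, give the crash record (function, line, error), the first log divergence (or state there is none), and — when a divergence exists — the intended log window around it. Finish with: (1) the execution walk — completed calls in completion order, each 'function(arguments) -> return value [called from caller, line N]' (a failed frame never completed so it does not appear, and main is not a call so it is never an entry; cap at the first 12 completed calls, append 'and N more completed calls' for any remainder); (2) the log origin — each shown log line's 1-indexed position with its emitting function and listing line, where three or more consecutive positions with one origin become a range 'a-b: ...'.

Answer: main -> audit_lot (called at line 26).
Core observation: Position 1 is the first bad log line: 'audit_lot: 4 entries, threshold 8' should read 'audit_lot: 4 entries, threshold 6'.
Crash: audit_lot, line 11, TypeError.
First divergence: position 1 — shown 'audit_lot: 4 entries, threshold 8', intended 'audit_lot: 4 entries, threshold 6'.
Intended log window:
  1: audit_lot: 4 entries, threshold 6
  2: collect_span start: n=4 cutoff=6
Execution walk:
  collect_span([7, 1, 6, 2], 8) -> None  [called from audit_lot, line 10]
Log origin:
  1: emitted by audit_lot (line 9)
  2: emitted by collect_span (line 2)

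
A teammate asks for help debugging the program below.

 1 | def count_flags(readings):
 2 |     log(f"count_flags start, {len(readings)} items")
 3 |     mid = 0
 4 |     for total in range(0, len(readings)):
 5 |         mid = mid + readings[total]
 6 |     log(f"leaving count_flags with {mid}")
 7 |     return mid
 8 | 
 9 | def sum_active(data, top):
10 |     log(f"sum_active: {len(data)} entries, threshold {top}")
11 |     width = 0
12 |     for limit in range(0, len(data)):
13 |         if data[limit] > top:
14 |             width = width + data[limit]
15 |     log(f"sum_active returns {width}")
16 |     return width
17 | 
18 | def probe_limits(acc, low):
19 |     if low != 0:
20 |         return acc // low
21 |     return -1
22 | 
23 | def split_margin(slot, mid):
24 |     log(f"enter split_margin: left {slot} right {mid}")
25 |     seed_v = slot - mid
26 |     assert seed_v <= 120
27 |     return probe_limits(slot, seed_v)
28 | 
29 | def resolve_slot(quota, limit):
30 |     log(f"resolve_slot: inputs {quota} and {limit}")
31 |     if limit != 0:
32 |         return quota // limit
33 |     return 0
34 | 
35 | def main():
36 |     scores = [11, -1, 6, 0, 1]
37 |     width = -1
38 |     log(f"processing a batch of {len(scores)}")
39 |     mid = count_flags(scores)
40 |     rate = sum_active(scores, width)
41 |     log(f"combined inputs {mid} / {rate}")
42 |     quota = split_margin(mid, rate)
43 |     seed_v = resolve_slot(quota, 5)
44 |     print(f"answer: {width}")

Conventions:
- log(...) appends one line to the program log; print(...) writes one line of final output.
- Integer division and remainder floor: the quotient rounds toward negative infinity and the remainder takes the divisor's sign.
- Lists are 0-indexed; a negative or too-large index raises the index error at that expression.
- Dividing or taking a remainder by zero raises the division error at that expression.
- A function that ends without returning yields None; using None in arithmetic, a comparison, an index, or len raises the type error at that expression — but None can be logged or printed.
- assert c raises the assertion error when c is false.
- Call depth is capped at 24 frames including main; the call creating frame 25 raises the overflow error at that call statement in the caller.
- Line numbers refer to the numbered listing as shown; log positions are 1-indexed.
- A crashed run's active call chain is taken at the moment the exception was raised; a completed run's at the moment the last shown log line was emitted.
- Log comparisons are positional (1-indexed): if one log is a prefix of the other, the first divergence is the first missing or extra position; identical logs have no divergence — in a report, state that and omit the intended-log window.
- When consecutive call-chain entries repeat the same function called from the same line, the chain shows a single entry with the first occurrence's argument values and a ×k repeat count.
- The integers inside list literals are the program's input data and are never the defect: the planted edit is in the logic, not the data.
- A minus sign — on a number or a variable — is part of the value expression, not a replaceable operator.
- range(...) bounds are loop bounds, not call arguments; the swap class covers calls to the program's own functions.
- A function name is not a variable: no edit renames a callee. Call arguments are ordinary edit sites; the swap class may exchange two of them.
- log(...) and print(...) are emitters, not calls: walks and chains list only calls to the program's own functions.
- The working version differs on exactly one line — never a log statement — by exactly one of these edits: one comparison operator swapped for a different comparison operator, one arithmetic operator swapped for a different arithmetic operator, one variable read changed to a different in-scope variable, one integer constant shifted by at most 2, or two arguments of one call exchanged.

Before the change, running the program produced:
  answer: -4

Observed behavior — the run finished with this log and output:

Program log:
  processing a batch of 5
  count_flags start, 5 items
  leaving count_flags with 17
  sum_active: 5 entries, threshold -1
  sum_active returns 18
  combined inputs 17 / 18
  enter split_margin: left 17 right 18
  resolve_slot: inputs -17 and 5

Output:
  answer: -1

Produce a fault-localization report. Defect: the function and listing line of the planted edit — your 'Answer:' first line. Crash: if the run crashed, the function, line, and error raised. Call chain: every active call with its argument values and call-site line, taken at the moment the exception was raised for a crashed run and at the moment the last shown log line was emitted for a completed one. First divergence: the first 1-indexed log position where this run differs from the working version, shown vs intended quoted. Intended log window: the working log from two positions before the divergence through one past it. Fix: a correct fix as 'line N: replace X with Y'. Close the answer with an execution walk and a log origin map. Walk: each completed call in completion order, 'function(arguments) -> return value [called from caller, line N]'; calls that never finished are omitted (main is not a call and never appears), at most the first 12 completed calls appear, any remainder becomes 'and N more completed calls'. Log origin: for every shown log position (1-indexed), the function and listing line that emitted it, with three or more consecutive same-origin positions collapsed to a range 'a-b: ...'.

Answer: the defect is in main at line 44.
Core observation: Nothing in the log betrays the bug — only the output does.
Call chain: main -> resolve_slot(-17, 5) (called at line 43).
First divergence: none (the log streams are identical).
Execution walk:
  count_flags([11, -1, 6, 0, 1]) -> 17  [called from main, line 39]
  sum_active([11, -1, 6, 0, 1], -1) -> 18  [called from main, line 40]
  probe_limits(17, -1) -> -17  [called from split_margin, line 27]
  split_margin(17, 18) -> -17  [called from main, line 42]
  resolve_slot(-17, 5) -> -4  [called from main, line 43]
Log origin:
  1 — main, line 38
  2 — count_flags, line 2
  3 — count_flags, line 6
  4 — sum_active, line 10
  5 — sum_active, line 15
  6 — main, line 41
  7 — split_margin, line 24
  8 — resolve_slot, line 30
A correct fix: line 44: replace `width` with `seed_v`.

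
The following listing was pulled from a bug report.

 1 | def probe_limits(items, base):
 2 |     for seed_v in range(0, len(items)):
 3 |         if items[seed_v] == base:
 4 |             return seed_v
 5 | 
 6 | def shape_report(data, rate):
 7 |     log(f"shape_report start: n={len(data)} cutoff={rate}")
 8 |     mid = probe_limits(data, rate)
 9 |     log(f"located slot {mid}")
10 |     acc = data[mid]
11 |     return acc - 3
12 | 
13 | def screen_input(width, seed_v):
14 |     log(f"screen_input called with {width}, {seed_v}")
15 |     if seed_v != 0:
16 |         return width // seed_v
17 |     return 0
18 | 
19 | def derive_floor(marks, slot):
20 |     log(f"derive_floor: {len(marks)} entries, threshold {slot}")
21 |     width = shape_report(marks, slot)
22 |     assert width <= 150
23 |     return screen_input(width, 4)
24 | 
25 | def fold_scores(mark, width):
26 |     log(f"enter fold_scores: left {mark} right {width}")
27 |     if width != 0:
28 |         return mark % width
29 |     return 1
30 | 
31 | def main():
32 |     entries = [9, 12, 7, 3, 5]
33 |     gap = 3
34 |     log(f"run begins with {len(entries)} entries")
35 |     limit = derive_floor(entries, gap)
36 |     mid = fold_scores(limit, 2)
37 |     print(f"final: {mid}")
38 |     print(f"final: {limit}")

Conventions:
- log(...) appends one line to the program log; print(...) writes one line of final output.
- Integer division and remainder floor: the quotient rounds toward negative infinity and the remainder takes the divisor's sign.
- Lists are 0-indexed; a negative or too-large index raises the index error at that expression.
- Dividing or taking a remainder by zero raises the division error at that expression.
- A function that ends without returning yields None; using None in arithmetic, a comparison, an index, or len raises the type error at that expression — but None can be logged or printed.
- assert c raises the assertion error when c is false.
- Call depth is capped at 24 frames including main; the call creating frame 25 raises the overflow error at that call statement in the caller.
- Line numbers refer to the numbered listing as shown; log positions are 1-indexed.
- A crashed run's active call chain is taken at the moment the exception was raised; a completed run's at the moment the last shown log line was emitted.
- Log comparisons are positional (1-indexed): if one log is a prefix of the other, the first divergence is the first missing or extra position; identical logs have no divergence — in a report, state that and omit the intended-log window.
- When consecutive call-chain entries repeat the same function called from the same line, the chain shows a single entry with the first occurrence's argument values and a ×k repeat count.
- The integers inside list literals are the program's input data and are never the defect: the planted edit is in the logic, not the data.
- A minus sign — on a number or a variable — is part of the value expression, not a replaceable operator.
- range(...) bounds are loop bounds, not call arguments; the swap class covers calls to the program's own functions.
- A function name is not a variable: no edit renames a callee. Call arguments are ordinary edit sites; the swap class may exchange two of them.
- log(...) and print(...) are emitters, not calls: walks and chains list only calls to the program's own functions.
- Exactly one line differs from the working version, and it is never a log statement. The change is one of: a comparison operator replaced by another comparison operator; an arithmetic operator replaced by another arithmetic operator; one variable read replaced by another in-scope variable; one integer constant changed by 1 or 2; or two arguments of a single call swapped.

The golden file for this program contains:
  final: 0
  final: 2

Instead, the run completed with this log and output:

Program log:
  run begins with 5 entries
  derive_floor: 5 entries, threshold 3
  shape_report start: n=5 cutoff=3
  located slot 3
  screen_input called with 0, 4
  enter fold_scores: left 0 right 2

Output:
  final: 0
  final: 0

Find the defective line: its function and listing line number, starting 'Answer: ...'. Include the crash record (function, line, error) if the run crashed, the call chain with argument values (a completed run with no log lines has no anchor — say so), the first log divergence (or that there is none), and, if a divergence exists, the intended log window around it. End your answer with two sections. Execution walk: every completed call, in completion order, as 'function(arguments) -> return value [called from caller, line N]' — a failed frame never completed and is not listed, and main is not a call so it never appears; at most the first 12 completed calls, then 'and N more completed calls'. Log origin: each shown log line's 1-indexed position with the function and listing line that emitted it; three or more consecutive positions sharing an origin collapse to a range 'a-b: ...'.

Answer: the defect is in shape_report at line 11.
Core observation: Position 5 is the first bad log line: 'screen_input called with 0, 4' should read 'screen_input called with 9, 4'.
Call chain: main -> fold_scores(0, 2) (called at line 36).
First divergence: position 5; shown 'screen_input called with 0, 4' vs intended 'screen_input called with 9, 4'.
Intended log window:
  3: shape_report start: n=5 cutoff=3
  4: located slot 3
  5: screen_input called with 9, 4
  6: enter fold_scores: left 2 right 2
Execution walk:
  probe_limits([9, 12, 7, 3, 5], 3) -> 3  [called from shape_report, line 8]
  shape_report([9, 12, 7, 3, 5], 3) -> 0  [called from derive_floor, line 21]
  screen_input(0, 4) -> 0  [called from derive_floor, line 23]
  derive_floor([9, 12, 7, 3, 5], 3) -> 0  [called from main, line 35]
  fold_scores(0, 2) -> 0  [called from main, line 36]
Origin of each log line:
  1: logged in main at line 34
  2: logged in derive_floor at line 20
  3: logged in shape_report at line 7
  4: logged in shape_report at line 9
  5: logged in screen_input at line 14
  6: logged in fold_scores at line 26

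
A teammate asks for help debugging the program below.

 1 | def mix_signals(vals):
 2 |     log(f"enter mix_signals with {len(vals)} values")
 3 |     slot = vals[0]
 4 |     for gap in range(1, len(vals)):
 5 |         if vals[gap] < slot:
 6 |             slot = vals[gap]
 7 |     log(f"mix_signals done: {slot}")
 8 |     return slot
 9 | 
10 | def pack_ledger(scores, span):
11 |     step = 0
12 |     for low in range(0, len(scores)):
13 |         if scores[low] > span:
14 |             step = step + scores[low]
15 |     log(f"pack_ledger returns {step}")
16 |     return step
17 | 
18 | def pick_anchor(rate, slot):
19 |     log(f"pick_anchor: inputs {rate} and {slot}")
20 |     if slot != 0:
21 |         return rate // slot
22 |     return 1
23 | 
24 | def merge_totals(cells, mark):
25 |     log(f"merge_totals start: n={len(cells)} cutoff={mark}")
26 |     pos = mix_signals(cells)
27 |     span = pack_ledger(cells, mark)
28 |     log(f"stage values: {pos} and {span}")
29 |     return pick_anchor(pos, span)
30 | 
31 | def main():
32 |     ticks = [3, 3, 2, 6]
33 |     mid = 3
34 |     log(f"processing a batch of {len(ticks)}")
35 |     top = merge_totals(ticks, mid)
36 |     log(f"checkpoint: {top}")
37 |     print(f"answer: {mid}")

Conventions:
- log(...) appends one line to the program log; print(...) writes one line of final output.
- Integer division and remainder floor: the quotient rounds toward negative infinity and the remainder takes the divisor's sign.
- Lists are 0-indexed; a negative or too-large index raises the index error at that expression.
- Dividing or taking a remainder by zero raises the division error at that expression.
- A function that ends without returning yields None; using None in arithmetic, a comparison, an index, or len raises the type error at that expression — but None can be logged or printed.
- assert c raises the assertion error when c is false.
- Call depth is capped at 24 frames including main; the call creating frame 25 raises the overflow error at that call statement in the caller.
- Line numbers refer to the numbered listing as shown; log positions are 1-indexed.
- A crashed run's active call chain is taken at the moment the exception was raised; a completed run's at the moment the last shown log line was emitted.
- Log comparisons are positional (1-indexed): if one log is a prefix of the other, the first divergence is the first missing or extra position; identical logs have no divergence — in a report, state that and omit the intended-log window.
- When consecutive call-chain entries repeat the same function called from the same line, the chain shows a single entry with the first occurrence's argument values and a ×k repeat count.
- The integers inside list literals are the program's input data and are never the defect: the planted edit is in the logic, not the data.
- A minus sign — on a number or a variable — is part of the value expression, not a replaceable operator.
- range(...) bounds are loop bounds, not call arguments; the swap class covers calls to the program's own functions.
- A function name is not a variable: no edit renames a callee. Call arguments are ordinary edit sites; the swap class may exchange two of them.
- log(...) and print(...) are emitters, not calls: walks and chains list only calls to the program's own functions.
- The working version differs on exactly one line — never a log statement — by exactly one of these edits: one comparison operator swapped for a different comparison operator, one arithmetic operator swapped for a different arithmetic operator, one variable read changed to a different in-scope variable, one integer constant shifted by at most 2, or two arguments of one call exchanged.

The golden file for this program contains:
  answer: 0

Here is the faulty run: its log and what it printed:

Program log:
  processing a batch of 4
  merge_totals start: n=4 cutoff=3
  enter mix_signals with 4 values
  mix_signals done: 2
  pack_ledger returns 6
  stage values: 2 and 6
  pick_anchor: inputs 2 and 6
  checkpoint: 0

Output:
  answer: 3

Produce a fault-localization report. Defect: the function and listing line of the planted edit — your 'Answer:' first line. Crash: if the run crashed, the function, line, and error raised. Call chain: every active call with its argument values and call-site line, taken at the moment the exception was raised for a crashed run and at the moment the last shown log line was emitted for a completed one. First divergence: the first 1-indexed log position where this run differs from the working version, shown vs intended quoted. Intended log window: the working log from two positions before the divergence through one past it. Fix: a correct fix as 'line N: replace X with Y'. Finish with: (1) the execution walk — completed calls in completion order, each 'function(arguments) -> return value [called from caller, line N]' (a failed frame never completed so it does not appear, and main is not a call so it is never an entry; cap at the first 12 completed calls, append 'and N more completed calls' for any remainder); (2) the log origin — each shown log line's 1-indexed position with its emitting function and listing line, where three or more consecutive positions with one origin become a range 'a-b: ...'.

Answer: the defect is in main at line 37.
Core observation: The logs agree in full; only the final output differs.
Call chain: main.
First divergence: none — the logs agree in full.
Execution walk:
  mix_signals([3, 3, 2, 6]) -> 2  [called from merge_totals, line 26]
  pack_ledger([3, 3, 2, 6], 3) -> 6  [called from merge_totals, line 27]
  pick_anchor(2, 6) -> 0  [called from merge_totals, line 29]
  merge_totals([3, 3, 2, 6], 3) -> 0  [called from main, line 35]
Log origins:
  1: emitted by main (line 34)
  2: emitted by merge_totals (line 25)
  3: emitted by mix_signals (line 2)
  4: emitted by mix_signals (line 7)
  5: emitted by pack_ledger (line 15)
  6: emitted by merge_totals (line 28)
  7: emitted by pick_anchor (line 19)
  8: emitted by main (line 36)
A correct fix: line 37: replace `mid` with `top`.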